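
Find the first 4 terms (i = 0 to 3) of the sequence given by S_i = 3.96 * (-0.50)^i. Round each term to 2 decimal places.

This is a geometric sequence.
i=0: S_0 = 3.96 * (-0.5)^0 = 3.96
i=1: S_1 = 3.96 * (-0.5)^1 = -1.98
i=2: S_2 = 3.96 * (-0.5)^2 = 0.99
i=3: S_3 = 3.96 * (-0.5)^3 ≈ -0.5
The first 4 terms are: [3.96, -1.98, 0.99, -0.5]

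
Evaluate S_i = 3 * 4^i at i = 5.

S_5 = 3 * 4^5 = 3 * 1024 = 3072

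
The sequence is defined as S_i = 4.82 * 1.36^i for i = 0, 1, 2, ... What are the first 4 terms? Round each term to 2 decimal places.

This is a geometric sequence.
i=0: S_0 = 4.82 * 1.36^0 = 4.82
i=1: S_1 = 4.82 * 1.36^1 ≈ 6.56
i=2: S_2 = 4.82 * 1.36^2 ≈ 8.92
i=3: S_3 = 4.82 * 1.36^3 ≈ 12.12
The first 4 terms are: [4.82, 6.56, 8.92, 12.12]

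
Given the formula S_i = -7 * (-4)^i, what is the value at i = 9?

S_9 = -7 * (-4)^9 = -7 * -262144 = 1835008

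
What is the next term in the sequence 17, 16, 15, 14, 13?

Differences: 16 - 17 = -1
This is an arithmetic sequence with common difference d = -1.
Next term = 13 + -1 = 12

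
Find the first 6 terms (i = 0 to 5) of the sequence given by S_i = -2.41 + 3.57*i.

This is an arithmetic sequence.
i=0: S_0 = -2.41 + 3.57*0 = -2.41
i=1: S_1 = -2.41 + 3.57*1 = 1.16
i=2: S_2 = -2.41 + 3.57*2 = 4.73
i=3: S_3 = -2.41 + 3.57*3 = 8.3
i=4: S_4 = -2.41 + 3.57*4 = 11.87
i=5: S_5 = -2.41 + 3.57*5 = 15.44
The first 6 terms are: [-2.41, 1.16, 4.73, 8.3, 11.87, 15.44]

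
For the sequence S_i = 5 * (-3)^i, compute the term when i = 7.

S_7 = 5 * (-3)^7 = 5 * -2187 = -10935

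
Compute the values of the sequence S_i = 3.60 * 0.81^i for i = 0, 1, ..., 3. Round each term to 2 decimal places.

This is a geometric sequence.
i=0: S_0 = 3.6 * 0.81^0 = 3.6
i=1: S_1 = 3.6 * 0.81^1 ≈ 2.92
i=2: S_2 = 3.6 * 0.81^2 ≈ 2.36
i=3: S_3 = 3.6 * 0.81^3 ≈ 1.91
The first 4 terms are: [3.6, 2.92, 2.36, 1.91]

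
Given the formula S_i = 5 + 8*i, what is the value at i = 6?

S_6 = 5 + 8*6 = 5 + 48 = 53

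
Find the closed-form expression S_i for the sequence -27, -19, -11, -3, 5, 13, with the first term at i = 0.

Check differences: -19 - -27 = 8
-11 - -19 = 8
Common difference d = 8.
First term a = -27.
Formula: S_i = -27 + 8*i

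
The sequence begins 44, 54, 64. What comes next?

Differences: 54 - 44 = 10
This is an arithmetic sequence with common difference d = 10.
Next term = 64 + 10 = 74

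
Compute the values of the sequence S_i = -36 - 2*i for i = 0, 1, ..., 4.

This is an arithmetic sequence.
i=0: S_0 = -36 + -2*0 = -36
i=1: S_1 = -36 + -2*1 = -38
i=2: S_2 = -36 + -2*2 = -40
i=3: S_3 = -36 + -2*3 = -42
i=4: S_4 = -36 + -2*4 = -44
The first 5 terms are: [-36, -38, -40, -42, -44]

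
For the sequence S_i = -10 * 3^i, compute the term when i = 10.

S_10 = -10 * 3^10 = -10 * 59049 = -590490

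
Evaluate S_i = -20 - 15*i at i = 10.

S_10 = -20 + -15*10 = -20 + -150 = -170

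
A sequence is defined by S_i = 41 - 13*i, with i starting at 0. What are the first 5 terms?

This is an arithmetic sequence.
i=0: S_0 = 41 + -13*0 = 41
i=1: S_1 = 41 + -13*1 = 28
i=2: S_2 = 41 + -13*2 = 15
i=3: S_3 = 41 + -13*3 = 2
i=4: S_4 = 41 + -13*4 = -11
The first 5 terms are: [41, 28, 15, 2, -11]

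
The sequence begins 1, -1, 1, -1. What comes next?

Ratios: -1 / 1 = -1.0
This is a geometric sequence with common ratio r = -1.
Next term = -1 * -1 = 1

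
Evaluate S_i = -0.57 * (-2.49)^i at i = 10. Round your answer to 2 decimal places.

S_10 = -0.57 * (-2.49)^10 ≈ -0.57 * 9162.0672 ≈ -5222.38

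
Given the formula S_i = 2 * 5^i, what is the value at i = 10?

S_10 = 2 * 5^10 = 2 * 9765625 = 19531250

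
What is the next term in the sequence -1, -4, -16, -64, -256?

Ratios: -4 / -1 = 4.0
This is a geometric sequence with common ratio r = 4.
Next term = -256 * 4 = -1024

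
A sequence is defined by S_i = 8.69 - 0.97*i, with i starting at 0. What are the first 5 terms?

This is an arithmetic sequence.
i=0: S_0 = 8.69 + -0.97*0 = 8.69
i=1: S_1 = 8.69 + -0.97*1 = 7.72
i=2: S_2 = 8.69 + -0.97*2 = 6.75
i=3: S_3 = 8.69 + -0.97*3 = 5.78
i=4: S_4 = 8.69 + -0.97*4 = 4.81
The first 5 terms are: [8.69, 7.72, 6.75, 5.78, 4.81]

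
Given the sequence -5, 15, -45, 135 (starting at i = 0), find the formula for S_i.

Check ratios: 15 / -5 = -3.0
Common ratio r = -3.
First term a = -5.
Formula: S_i = -5 * (-3)^i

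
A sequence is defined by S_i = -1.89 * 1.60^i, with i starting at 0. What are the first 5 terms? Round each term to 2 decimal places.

This is a geometric sequence.
i=0: S_0 = -1.89 * 1.6^0 = -1.89
i=1: S_1 = -1.89 * 1.6^1 ≈ -3.02
i=2: S_2 = -1.89 * 1.6^2 ≈ -4.84
i=3: S_3 = -1.89 * 1.6^3 ≈ -7.74
i=4: S_4 = -1.89 * 1.6^4 ≈ -12.39
The first 5 terms are: [-1.89, -3.02, -4.84, -7.74, -12.39]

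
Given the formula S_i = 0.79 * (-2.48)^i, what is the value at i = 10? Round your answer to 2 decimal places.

S_10 = 0.79 * (-2.48)^10 ≈ 0.79 * 8800.6917 ≈ 6952.55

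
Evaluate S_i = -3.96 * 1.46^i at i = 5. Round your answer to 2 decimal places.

S_5 = -3.96 * 1.46^5 ≈ -3.96 * 6.6338 ≈ -26.27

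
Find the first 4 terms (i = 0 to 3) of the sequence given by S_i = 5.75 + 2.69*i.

This is an arithmetic sequence.
i=0: S_0 = 5.75 + 2.69*0 = 5.75
i=1: S_1 = 5.75 + 2.69*1 = 8.44
i=2: S_2 = 5.75 + 2.69*2 = 11.13
i=3: S_3 = 5.75 + 2.69*3 = 13.82
The first 4 terms are: [5.75, 8.44, 11.13, 13.82]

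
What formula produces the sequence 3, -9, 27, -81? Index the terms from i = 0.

Check ratios: -9 / 3 = -3.0
Common ratio r = -3.
First term a = 3.
Formula: S_i = 3 * (-3)^i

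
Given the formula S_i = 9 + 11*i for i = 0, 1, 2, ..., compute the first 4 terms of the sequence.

This is an arithmetic sequence.
i=0: S_0 = 9 + 11*0 = 9
i=1: S_1 = 9 + 11*1 = 20
i=2: S_2 = 9 + 11*2 = 31
i=3: S_3 = 9 + 11*3 = 42
The first 4 terms are: [9, 20, 31, 42]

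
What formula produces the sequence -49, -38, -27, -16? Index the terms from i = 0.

Check differences: -38 - -49 = 11
-27 - -38 = 11
Common difference d = 11.
First term a = -49.
Formula: S_i = -49 + 11*i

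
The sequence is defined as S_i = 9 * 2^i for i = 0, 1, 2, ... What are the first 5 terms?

This is a geometric sequence.
i=0: S_0 = 9 * 2^0 = 9
i=1: S_1 = 9 * 2^1 = 18
i=2: S_2 = 9 * 2^2 = 36
i=3: S_3 = 9 * 2^3 = 72
i=4: S_4 = 9 * 2^4 = 144
The first 5 terms are: [9, 18, 36, 72, 144]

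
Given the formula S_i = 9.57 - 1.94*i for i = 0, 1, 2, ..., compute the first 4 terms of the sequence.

This is an arithmetic sequence.
i=0: S_0 = 9.57 + -1.94*0 = 9.57
i=1: S_1 = 9.57 + -1.94*1 = 7.63
i=2: S_2 = 9.57 + -1.94*2 = 5.69
i=3: S_3 = 9.57 + -1.94*3 = 3.75
The first 4 terms are: [9.57, 7.63, 5.69, 3.75]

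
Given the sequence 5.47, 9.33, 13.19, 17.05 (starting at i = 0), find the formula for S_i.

Check differences: 9.33 - 5.47 = 3.86
13.19 - 9.33 = 3.86
Common difference d = 3.86.
First term a = 5.47.
Formula: S_i = 5.47 + 3.86*i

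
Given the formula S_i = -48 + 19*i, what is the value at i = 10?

S_10 = -48 + 19*10 = -48 + 190 = 142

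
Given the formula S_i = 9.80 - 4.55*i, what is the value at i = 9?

S_9 = 9.8 + -4.55*9 = 9.8 + -40.95 = -31.15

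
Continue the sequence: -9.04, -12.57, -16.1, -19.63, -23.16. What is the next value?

Differences: -12.57 - -9.04 = -3.53
This is an arithmetic sequence with common difference d = -3.53.
Next term = -23.16 + -3.53 = -26.69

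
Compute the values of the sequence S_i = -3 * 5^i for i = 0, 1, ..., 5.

This is a geometric sequence.
i=0: S_0 = -3 * 5^0 = -3
i=1: S_1 = -3 * 5^1 = -15
i=2: S_2 = -3 * 5^2 = -75
i=3: S_3 = -3 * 5^3 = -375
i=4: S_4 = -3 * 5^4 = -1875
i=5: S_5 = -3 * 5^5 = -9375
The first 6 terms are: [-3, -15, -75, -375, -1875, -9375]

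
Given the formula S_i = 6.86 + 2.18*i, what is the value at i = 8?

S_8 = 6.86 + 2.18*8 = 6.86 + 17.44 = 24.3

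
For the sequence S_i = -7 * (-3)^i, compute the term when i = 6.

S_6 = -7 * (-3)^6 = -7 * 729 = -5103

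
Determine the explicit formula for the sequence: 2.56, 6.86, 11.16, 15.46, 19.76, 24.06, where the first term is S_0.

Check differences: 6.86 - 2.56 = 4.3
11.16 - 6.86 = 4.3
Common difference d = 4.3.
First term a = 2.56.
Formula: S_i = 2.56 + 4.30*i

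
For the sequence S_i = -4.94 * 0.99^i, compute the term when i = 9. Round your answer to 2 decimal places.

S_9 = -4.94 * 0.99^9 ≈ -4.94 * 0.9135 ≈ -4.51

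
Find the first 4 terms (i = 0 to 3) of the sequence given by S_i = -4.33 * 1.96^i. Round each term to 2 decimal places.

This is a geometric sequence.
i=0: S_0 = -4.33 * 1.96^0 = -4.33
i=1: S_1 = -4.33 * 1.96^1 ≈ -8.49
i=2: S_2 = -4.33 * 1.96^2 ≈ -16.63
i=3: S_3 = -4.33 * 1.96^3 ≈ -32.6
The first 4 terms are: [-4.33, -8.49, -16.63, -32.6]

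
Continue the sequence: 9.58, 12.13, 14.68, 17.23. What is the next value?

Differences: 12.13 - 9.58 = 2.55
This is an arithmetic sequence with common difference d = 2.55.
Next term = 17.23 + 2.55 = 19.78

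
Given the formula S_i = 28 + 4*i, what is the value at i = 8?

S_8 = 28 + 4*8 = 28 + 32 = 60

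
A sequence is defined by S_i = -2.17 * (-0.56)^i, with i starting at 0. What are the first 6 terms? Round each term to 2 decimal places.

This is a geometric sequence.
i=0: S_0 = -2.17 * (-0.56)^0 = -2.17
i=1: S_1 = -2.17 * (-0.56)^1 ≈ 1.22
i=2: S_2 = -2.17 * (-0.56)^2 ≈ -0.68
i=3: S_3 = -2.17 * (-0.56)^3 ≈ 0.38
i=4: S_4 = -2.17 * (-0.56)^4 ≈ -0.21
i=5: S_5 = -2.17 * (-0.56)^5 ≈ 0.12
The first 6 terms are: [-2.17, 1.22, -0.68, 0.38, -0.21, 0.12]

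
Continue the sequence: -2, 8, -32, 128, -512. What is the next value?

Ratios: 8 / -2 = -4.0
This is a geometric sequence with common ratio r = -4.
Next term = -512 * -4 = 2048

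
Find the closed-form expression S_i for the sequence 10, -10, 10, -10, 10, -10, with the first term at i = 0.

Check ratios: -10 / 10 = -1.0
Common ratio r = -1.
First term a = 10.
Formula: S_i = 10 * (-1)^i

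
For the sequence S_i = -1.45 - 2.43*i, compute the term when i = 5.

S_5 = -1.45 + -2.43*5 = -1.45 + -12.15 = -13.6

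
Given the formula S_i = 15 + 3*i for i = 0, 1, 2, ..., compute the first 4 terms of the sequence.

This is an arithmetic sequence.
i=0: S_0 = 15 + 3*0 = 15
i=1: S_1 = 15 + 3*1 = 18
i=2: S_2 = 15 + 3*2 = 21
i=3: S_3 = 15 + 3*3 = 24
The first 4 terms are: [15, 18, 21, 24]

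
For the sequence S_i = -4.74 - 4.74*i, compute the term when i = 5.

S_5 = -4.74 + -4.74*5 = -4.74 + -23.7 = -28.44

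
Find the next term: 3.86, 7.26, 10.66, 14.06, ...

Differences: 7.26 - 3.86 = 3.4
This is an arithmetic sequence with common difference d = 3.4.
Next term = 14.06 + 3.4 = 17.46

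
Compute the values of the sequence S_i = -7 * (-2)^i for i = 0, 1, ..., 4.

This is a geometric sequence.
i=0: S_0 = -7 * (-2)^0 = -7
i=1: S_1 = -7 * (-2)^1 = 14
i=2: S_2 = -7 * (-2)^2 = -28
i=3: S_3 = -7 * (-2)^3 = 56
i=4: S_4 = -7 * (-2)^4 = -112
The first 5 terms are: [-7, 14, -28, 56, -112]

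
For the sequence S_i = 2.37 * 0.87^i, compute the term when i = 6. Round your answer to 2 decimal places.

S_6 = 2.37 * 0.87^6 ≈ 2.37 * 0.4336 ≈ 1.03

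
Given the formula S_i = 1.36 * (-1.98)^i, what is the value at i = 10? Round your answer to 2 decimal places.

S_10 = 1.36 * (-1.98)^10 ≈ 1.36 * 926.0872 ≈ 1259.48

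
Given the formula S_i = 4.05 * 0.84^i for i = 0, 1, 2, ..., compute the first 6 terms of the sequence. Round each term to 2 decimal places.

This is a geometric sequence.
i=0: S_0 = 4.05 * 0.84^0 = 4.05
i=1: S_1 = 4.05 * 0.84^1 ≈ 3.4
i=2: S_2 = 4.05 * 0.84^2 ≈ 2.86
i=3: S_3 = 4.05 * 0.84^3 ≈ 2.4
i=4: S_4 = 4.05 * 0.84^4 ≈ 2.02
i=5: S_5 = 4.05 * 0.84^5 ≈ 1.69
The first 6 terms are: [4.05, 3.4, 2.86, 2.4, 2.02, 1.69]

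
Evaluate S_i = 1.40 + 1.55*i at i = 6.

S_6 = 1.4 + 1.55*6 = 1.4 + 9.3 = 10.7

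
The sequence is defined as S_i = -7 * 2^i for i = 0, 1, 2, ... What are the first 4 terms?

This is a geometric sequence.
i=0: S_0 = -7 * 2^0 = -7
i=1: S_1 = -7 * 2^1 = -14
i=2: S_2 = -7 * 2^2 = -28
i=3: S_3 = -7 * 2^3 = -56
The first 4 terms are: [-7, -14, -28, -56]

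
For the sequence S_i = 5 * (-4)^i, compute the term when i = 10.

S_10 = 5 * (-4)^10 = 5 * 1048576 = 5242880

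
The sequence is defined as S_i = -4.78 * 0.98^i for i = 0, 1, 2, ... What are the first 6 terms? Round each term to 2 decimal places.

This is a geometric sequence.
i=0: S_0 = -4.78 * 0.98^0 = -4.78
i=1: S_1 = -4.78 * 0.98^1 ≈ -4.68
i=2: S_2 = -4.78 * 0.98^2 ≈ -4.59
i=3: S_3 = -4.78 * 0.98^3 ≈ -4.5
i=4: S_4 = -4.78 * 0.98^4 ≈ -4.41
i=5: S_5 = -4.78 * 0.98^5 ≈ -4.32
The first 6 terms are: [-4.78, -4.68, -4.59, -4.5, -4.41, -4.32]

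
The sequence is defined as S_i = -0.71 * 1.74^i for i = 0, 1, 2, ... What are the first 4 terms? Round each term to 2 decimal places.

This is a geometric sequence.
i=0: S_0 = -0.71 * 1.74^0 = -0.71
i=1: S_1 = -0.71 * 1.74^1 ≈ -1.24
i=2: S_2 = -0.71 * 1.74^2 ≈ -2.15
i=3: S_3 = -0.71 * 1.74^3 ≈ -3.74
The first 4 terms are: [-0.71, -1.24, -2.15, -3.74]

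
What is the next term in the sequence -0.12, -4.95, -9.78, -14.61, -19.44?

Differences: -4.95 - -0.12 = -4.83
This is an arithmetic sequence with common difference d = -4.83.
Next term = -19.44 + -4.83 = -24.27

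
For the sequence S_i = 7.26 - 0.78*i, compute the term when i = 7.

S_7 = 7.26 + -0.78*7 = 7.26 + -5.46 = 1.8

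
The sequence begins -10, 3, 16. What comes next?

Differences: 3 - -10 = 13
This is an arithmetic sequence with common difference d = 13.
Next term = 16 + 13 = 29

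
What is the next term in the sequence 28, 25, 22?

Differences: 25 - 28 = -3
This is an arithmetic sequence with common difference d = -3.
Next term = 22 + -3 = 19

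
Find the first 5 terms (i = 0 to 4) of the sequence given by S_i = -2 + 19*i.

This is an arithmetic sequence.
i=0: S_0 = -2 + 19*0 = -2
i=1: S_1 = -2 + 19*1 = 17
i=2: S_2 = -2 + 19*2 = 36
i=3: S_3 = -2 + 19*3 = 55
i=4: S_4 = -2 + 19*4 = 74
The first 5 terms are: [-2, 17, 36, 55, 74]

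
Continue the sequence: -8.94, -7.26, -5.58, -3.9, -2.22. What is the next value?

Differences: -7.26 - -8.94 = 1.68
This is an arithmetic sequence with common difference d = 1.68.
Next term = -2.22 + 1.68 = -0.54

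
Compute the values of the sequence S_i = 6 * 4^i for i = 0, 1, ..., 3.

This is a geometric sequence.
i=0: S_0 = 6 * 4^0 = 6
i=1: S_1 = 6 * 4^1 = 24
i=2: S_2 = 6 * 4^2 = 96
i=3: S_3 = 6 * 4^3 = 384
The first 4 terms are: [6, 24, 96, 384]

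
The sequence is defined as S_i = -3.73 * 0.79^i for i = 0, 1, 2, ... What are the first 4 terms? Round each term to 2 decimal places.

This is a geometric sequence.
i=0: S_0 = -3.73 * 0.79^0 = -3.73
i=1: S_1 = -3.73 * 0.79^1 ≈ -2.95
i=2: S_2 = -3.73 * 0.79^2 ≈ -2.33
i=3: S_3 = -3.73 * 0.79^3 ≈ -1.84
The first 4 terms are: [-3.73, -2.95, -2.33, -1.84]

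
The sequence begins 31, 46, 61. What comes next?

Differences: 46 - 31 = 15
This is an arithmetic sequence with common difference d = 15.
Next term = 61 + 15 = 76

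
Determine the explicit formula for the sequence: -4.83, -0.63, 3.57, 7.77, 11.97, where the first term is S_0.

Check differences: -0.63 - -4.83 = 4.2
3.57 - -0.63 = 4.2
Common difference d = 4.2.
First term a = -4.83.
Formula: S_i = -4.83 + 4.20*i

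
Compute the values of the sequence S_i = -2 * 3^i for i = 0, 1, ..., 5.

This is a geometric sequence.
i=0: S_0 = -2 * 3^0 = -2
i=1: S_1 = -2 * 3^1 = -6
i=2: S_2 = -2 * 3^2 = -18
i=3: S_3 = -2 * 3^3 = -54
i=4: S_4 = -2 * 3^4 = -162
i=5: S_5 = -2 * 3^5 = -486
The first 6 terms are: [-2, -6, -18, -54, -162, -486]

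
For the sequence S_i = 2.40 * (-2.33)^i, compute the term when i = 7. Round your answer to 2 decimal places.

S_7 = 2.4 * (-2.33)^7 ≈ 2.4 * -372.8133 ≈ -894.75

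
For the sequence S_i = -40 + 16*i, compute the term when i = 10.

S_10 = -40 + 16*10 = -40 + 160 = 120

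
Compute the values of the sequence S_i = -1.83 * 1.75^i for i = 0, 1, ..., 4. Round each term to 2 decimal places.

This is a geometric sequence.
i=0: S_0 = -1.83 * 1.75^0 = -1.83
i=1: S_1 = -1.83 * 1.75^1 ≈ -3.2
i=2: S_2 = -1.83 * 1.75^2 ≈ -5.6
i=3: S_3 = -1.83 * 1.75^3 ≈ -9.81
i=4: S_4 = -1.83 * 1.75^4 ≈ -17.16
The first 5 terms are: [-1.83, -3.2, -5.6, -9.81, -17.16]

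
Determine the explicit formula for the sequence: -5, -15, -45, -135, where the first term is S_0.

Check ratios: -15 / -5 = 3.0
Common ratio r = 3.
First term a = -5.
Formula: S_i = -5 * 3^i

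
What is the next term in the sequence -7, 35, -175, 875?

Ratios: 35 / -7 = -5.0
This is a geometric sequence with common ratio r = -5.
Next term = 875 * -5 = -4375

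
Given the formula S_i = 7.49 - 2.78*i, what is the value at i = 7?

S_7 = 7.49 + -2.78*7 = 7.49 + -19.46 = -11.97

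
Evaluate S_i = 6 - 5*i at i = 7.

S_7 = 6 + -5*7 = 6 + -35 = -29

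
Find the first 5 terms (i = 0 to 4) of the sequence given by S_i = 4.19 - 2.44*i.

This is an arithmetic sequence.
i=0: S_0 = 4.19 + -2.44*0 = 4.19
i=1: S_1 = 4.19 + -2.44*1 = 1.75
i=2: S_2 = 4.19 + -2.44*2 = -0.69
i=3: S_3 = 4.19 + -2.44*3 = -3.13
i=4: S_4 = 4.19 + -2.44*4 = -5.57
The first 5 terms are: [4.19, 1.75, -0.69, -3.13, -5.57]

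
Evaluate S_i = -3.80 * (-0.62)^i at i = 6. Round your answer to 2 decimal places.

S_6 = -3.8 * (-0.62)^6 ≈ -3.8 * 0.0568 ≈ -0.22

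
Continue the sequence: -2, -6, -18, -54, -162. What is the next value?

Ratios: -6 / -2 = 3.0
This is a geometric sequence with common ratio r = 3.
Next term = -162 * 3 = -486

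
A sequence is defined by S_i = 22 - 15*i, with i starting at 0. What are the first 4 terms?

This is an arithmetic sequence.
i=0: S_0 = 22 + -15*0 = 22
i=1: S_1 = 22 + -15*1 = 7
i=2: S_2 = 22 + -15*2 = -8
i=3: S_3 = 22 + -15*3 = -23
The first 4 terms are: [22, 7, -8, -23]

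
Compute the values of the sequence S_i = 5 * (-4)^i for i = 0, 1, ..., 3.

This is a geometric sequence.
i=0: S_0 = 5 * (-4)^0 = 5
i=1: S_1 = 5 * (-4)^1 = -20
i=2: S_2 = 5 * (-4)^2 = 80
i=3: S_3 = 5 * (-4)^3 = -320
The first 4 terms are: [5, -20, 80, -320]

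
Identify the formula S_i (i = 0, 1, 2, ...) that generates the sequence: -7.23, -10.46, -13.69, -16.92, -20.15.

Check differences: -10.46 - -7.23 = -3.23
-13.69 - -10.46 = -3.23
Common difference d = -3.23.
First term a = -7.23.
Formula: S_i = -7.23 - 3.23*i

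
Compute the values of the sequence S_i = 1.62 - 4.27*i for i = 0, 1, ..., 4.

This is an arithmetic sequence.
i=0: S_0 = 1.62 + -4.27*0 = 1.62
i=1: S_1 = 1.62 + -4.27*1 = -2.65
i=2: S_2 = 1.62 + -4.27*2 = -6.92
i=3: S_3 = 1.62 + -4.27*3 = -11.19
i=4: S_4 = 1.62 + -4.27*4 = -15.46
The first 5 terms are: [1.62, -2.65, -6.92, -11.19, -15.46]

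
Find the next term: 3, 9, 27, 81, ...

Ratios: 9 / 3 = 3.0
This is a geometric sequence with common ratio r = 3.
Next term = 81 * 3 = 243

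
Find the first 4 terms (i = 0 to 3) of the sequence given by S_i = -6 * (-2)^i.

This is a geometric sequence.
i=0: S_0 = -6 * (-2)^0 = -6
i=1: S_1 = -6 * (-2)^1 = 12
i=2: S_2 = -6 * (-2)^2 = -24
i=3: S_3 = -6 * (-2)^3 = 48
The first 4 terms are: [-6, 12, -24, 48]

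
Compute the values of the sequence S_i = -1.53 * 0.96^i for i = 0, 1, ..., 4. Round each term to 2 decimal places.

This is a geometric sequence.
i=0: S_0 = -1.53 * 0.96^0 = -1.53
i=1: S_1 = -1.53 * 0.96^1 ≈ -1.47
i=2: S_2 = -1.53 * 0.96^2 ≈ -1.41
i=3: S_3 = -1.53 * 0.96^3 ≈ -1.35
i=4: S_4 = -1.53 * 0.96^4 ≈ -1.3
The first 5 terms are: [-1.53, -1.47, -1.41, -1.35, -1.3]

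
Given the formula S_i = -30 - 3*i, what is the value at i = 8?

S_8 = -30 + -3*8 = -30 + -24 = -54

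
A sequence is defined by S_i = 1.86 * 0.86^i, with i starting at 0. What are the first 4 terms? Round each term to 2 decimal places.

This is a geometric sequence.
i=0: S_0 = 1.86 * 0.86^0 = 1.86
i=1: S_1 = 1.86 * 0.86^1 ≈ 1.6
i=2: S_2 = 1.86 * 0.86^2 ≈ 1.38
i=3: S_3 = 1.86 * 0.86^3 ≈ 1.18
The first 4 terms are: [1.86, 1.6, 1.38, 1.18]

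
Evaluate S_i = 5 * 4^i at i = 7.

S_7 = 5 * 4^7 = 5 * 16384 = 81920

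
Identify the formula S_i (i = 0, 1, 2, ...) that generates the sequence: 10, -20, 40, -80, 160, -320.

Check ratios: -20 / 10 = -2.0
Common ratio r = -2.
First term a = 10.
Formula: S_i = 10 * (-2)^i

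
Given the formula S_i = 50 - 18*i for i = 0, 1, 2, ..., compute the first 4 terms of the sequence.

This is an arithmetic sequence.
i=0: S_0 = 50 + -18*0 = 50
i=1: S_1 = 50 + -18*1 = 32
i=2: S_2 = 50 + -18*2 = 14
i=3: S_3 = 50 + -18*3 = -4
The first 4 terms are: [50, 32, 14, -4]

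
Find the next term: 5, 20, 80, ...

Ratios: 20 / 5 = 4.0
This is a geometric sequence with common ratio r = 4.
Next term = 80 * 4 = 320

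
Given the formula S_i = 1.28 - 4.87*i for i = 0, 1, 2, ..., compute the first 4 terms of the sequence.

This is an arithmetic sequence.
i=0: S_0 = 1.28 + -4.87*0 = 1.28
i=1: S_1 = 1.28 + -4.87*1 = -3.59
i=2: S_2 = 1.28 + -4.87*2 = -8.46
i=3: S_3 = 1.28 + -4.87*3 = -13.33
The first 4 terms are: [1.28, -3.59, -8.46, -13.33]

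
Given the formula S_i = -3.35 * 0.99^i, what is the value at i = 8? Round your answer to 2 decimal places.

S_8 = -3.35 * 0.99^8 ≈ -3.35 * 0.9227 ≈ -3.09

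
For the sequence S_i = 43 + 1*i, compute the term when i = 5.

S_5 = 43 + 1*5 = 43 + 5 = 48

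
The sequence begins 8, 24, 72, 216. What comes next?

Ratios: 24 / 8 = 3.0
This is a geometric sequence with common ratio r = 3.
Next term = 216 * 3 = 648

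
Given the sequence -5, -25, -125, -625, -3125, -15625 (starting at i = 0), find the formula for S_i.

Check ratios: -25 / -5 = 5.0
Common ratio r = 5.
First term a = -5.
Formula: S_i = -5 * 5^i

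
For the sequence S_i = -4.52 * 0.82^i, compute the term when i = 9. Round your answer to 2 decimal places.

S_9 = -4.52 * 0.82^9 ≈ -4.52 * 0.1676 ≈ -0.76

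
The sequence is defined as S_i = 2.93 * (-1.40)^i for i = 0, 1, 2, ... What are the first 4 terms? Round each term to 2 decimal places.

This is a geometric sequence.
i=0: S_0 = 2.93 * (-1.4)^0 = 2.93
i=1: S_1 = 2.93 * (-1.4)^1 ≈ -4.1
i=2: S_2 = 2.93 * (-1.4)^2 ≈ 5.74
i=3: S_3 = 2.93 * (-1.4)^3 ≈ -8.04
The first 4 terms are: [2.93, -4.1, 5.74, -8.04]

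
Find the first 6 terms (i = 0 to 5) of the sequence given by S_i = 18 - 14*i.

This is an arithmetic sequence.
i=0: S_0 = 18 + -14*0 = 18
i=1: S_1 = 18 + -14*1 = 4
i=2: S_2 = 18 + -14*2 = -10
i=3: S_3 = 18 + -14*3 = -24
i=4: S_4 = 18 + -14*4 = -38
i=5: S_5 = 18 + -14*5 = -52
The first 6 terms are: [18, 4, -10, -24, -38, -52]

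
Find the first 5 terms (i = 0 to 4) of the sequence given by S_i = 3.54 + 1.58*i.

This is an arithmetic sequence.
i=0: S_0 = 3.54 + 1.58*0 = 3.54
i=1: S_1 = 3.54 + 1.58*1 = 5.12
i=2: S_2 = 3.54 + 1.58*2 = 6.7
i=3: S_3 = 3.54 + 1.58*3 = 8.28
i=4: S_4 = 3.54 + 1.58*4 = 9.86
The first 5 terms are: [3.54, 5.12, 6.7, 8.28, 9.86]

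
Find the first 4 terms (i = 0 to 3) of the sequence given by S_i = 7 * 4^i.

This is a geometric sequence.
i=0: S_0 = 7 * 4^0 = 7
i=1: S_1 = 7 * 4^1 = 28
i=2: S_2 = 7 * 4^2 = 112
i=3: S_3 = 7 * 4^3 = 448
The first 4 terms are: [7, 28, 112, 448]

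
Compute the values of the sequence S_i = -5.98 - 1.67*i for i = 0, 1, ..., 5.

This is an arithmetic sequence.
i=0: S_0 = -5.98 + -1.67*0 = -5.98
i=1: S_1 = -5.98 + -1.67*1 = -7.65
i=2: S_2 = -5.98 + -1.67*2 = -9.32
i=3: S_3 = -5.98 + -1.67*3 = -10.99
i=4: S_4 = -5.98 + -1.67*4 = -12.66
i=5: S_5 = -5.98 + -1.67*5 = -14.33
The first 6 terms are: [-5.98, -7.65, -9.32, -10.99, -12.66, -14.33]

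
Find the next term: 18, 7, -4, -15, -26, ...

Differences: 7 - 18 = -11
This is an arithmetic sequence with common difference d = -11.
Next term = -26 + -11 = -37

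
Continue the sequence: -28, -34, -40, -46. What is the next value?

Differences: -34 - -28 = -6
This is an arithmetic sequence with common difference d = -6.
Next term = -46 + -6 = -52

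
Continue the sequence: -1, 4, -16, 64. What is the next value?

Ratios: 4 / -1 = -4.0
This is a geometric sequence with common ratio r = -4.
Next term = 64 * -4 = -256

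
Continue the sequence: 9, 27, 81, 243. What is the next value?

Ratios: 27 / 9 = 3.0
This is a geometric sequence with common ratio r = 3.
Next term = 243 * 3 = 729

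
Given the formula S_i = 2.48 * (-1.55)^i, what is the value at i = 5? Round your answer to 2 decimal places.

S_5 = 2.48 * (-1.55)^5 ≈ 2.48 * -8.9466 ≈ -22.19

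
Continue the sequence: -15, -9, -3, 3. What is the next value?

Differences: -9 - -15 = 6
This is an arithmetic sequence with common difference d = 6.
Next term = 3 + 6 = 9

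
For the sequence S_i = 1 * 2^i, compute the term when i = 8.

S_8 = 1 * 2^8 = 1 * 256 = 256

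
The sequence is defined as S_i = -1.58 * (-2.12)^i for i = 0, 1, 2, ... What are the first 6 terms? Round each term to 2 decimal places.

This is a geometric sequence.
i=0: S_0 = -1.58 * (-2.12)^0 = -1.58
i=1: S_1 = -1.58 * (-2.12)^1 ≈ 3.35
i=2: S_2 = -1.58 * (-2.12)^2 ≈ -7.1
i=3: S_3 = -1.58 * (-2.12)^3 ≈ 15.05
i=4: S_4 = -1.58 * (-2.12)^4 ≈ -31.92
i=5: S_5 = -1.58 * (-2.12)^5 ≈ 67.66
The first 6 terms are: [-1.58, 3.35, -7.1, 15.05, -31.92, 67.66]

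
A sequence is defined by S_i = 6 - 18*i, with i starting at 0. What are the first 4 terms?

This is an arithmetic sequence.
i=0: S_0 = 6 + -18*0 = 6
i=1: S_1 = 6 + -18*1 = -12
i=2: S_2 = 6 + -18*2 = -30
i=3: S_3 = 6 + -18*3 = -48
The first 4 terms are: [6, -12, -30, -48]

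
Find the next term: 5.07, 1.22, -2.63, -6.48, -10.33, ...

Differences: 1.22 - 5.07 = -3.85
This is an arithmetic sequence with common difference d = -3.85.
Next term = -10.33 + -3.85 = -14.18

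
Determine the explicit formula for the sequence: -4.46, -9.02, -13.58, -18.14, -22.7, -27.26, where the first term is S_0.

Check differences: -9.02 - -4.46 = -4.56
-13.58 - -9.02 = -4.56
Common difference d = -4.56.
First term a = -4.46.
Formula: S_i = -4.46 - 4.56*i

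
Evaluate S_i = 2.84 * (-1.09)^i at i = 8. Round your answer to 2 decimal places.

S_8 = 2.84 * (-1.09)^8 ≈ 2.84 * 1.9926 ≈ 5.66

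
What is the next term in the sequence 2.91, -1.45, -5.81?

Differences: -1.45 - 2.91 = -4.36
This is an arithmetic sequence with common difference d = -4.36.
Next term = -5.81 + -4.36 = -10.17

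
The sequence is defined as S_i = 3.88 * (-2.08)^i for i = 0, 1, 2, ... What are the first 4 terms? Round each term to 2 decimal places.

This is a geometric sequence.
i=0: S_0 = 3.88 * (-2.08)^0 = 3.88
i=1: S_1 = 3.88 * (-2.08)^1 ≈ -8.07
i=2: S_2 = 3.88 * (-2.08)^2 ≈ 16.79
i=3: S_3 = 3.88 * (-2.08)^3 ≈ -34.92
The first 4 terms are: [3.88, -8.07, 16.79, -34.92]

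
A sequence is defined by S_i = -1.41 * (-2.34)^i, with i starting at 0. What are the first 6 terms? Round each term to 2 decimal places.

This is a geometric sequence.
i=0: S_0 = -1.41 * (-2.34)^0 = -1.41
i=1: S_1 = -1.41 * (-2.34)^1 ≈ 3.3
i=2: S_2 = -1.41 * (-2.34)^2 ≈ -7.72
i=3: S_3 = -1.41 * (-2.34)^3 ≈ 18.07
i=4: S_4 = -1.41 * (-2.34)^4 ≈ -42.27
i=5: S_5 = -1.41 * (-2.34)^5 ≈ 98.92
The first 6 terms are: [-1.41, 3.3, -7.72, 18.07, -42.27, 98.92]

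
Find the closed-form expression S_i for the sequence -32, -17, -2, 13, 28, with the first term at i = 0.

Check differences: -17 - -32 = 15
-2 - -17 = 15
Common difference d = 15.
First term a = -32.
Formula: S_i = -32 + 15*i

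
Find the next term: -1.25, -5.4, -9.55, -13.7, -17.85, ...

Differences: -5.4 - -1.25 = -4.15
This is an arithmetic sequence with common difference d = -4.15.
Next term = -17.85 + -4.15 = -22.0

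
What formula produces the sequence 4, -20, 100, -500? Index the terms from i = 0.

Check ratios: -20 / 4 = -5.0
Common ratio r = -5.
First term a = 4.
Formula: S_i = 4 * (-5)^i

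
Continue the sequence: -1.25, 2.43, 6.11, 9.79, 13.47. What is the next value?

Differences: 2.43 - -1.25 = 3.68
This is an arithmetic sequence with common difference d = 3.68.
Next term = 13.47 + 3.68 = 17.15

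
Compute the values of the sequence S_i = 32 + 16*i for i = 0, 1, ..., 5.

This is an arithmetic sequence.
i=0: S_0 = 32 + 16*0 = 32
i=1: S_1 = 32 + 16*1 = 48
i=2: S_2 = 32 + 16*2 = 64
i=3: S_3 = 32 + 16*3 = 80
i=4: S_4 = 32 + 16*4 = 96
i=5: S_5 = 32 + 16*5 = 112
The first 6 terms are: [32, 48, 64, 80, 96, 112]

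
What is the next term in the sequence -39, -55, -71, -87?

Differences: -55 - -39 = -16
This is an arithmetic sequence with common difference d = -16.
Next term = -87 + -16 = -103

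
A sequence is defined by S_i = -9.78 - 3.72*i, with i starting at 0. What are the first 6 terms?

This is an arithmetic sequence.
i=0: S_0 = -9.78 + -3.72*0 = -9.78
i=1: S_1 = -9.78 + -3.72*1 = -13.5
i=2: S_2 = -9.78 + -3.72*2 = -17.22
i=3: S_3 = -9.78 + -3.72*3 = -20.94
i=4: S_4 = -9.78 + -3.72*4 = -24.66
i=5: S_5 = -9.78 + -3.72*5 = -28.38
The first 6 terms are: [-9.78, -13.5, -17.22, -20.94, -24.66, -28.38]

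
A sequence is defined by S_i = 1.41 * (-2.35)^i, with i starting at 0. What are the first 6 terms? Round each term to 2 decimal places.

This is a geometric sequence.
i=0: S_0 = 1.41 * (-2.35)^0 = 1.41
i=1: S_1 = 1.41 * (-2.35)^1 ≈ -3.31
i=2: S_2 = 1.41 * (-2.35)^2 ≈ 7.79
i=3: S_3 = 1.41 * (-2.35)^3 ≈ -18.3
i=4: S_4 = 1.41 * (-2.35)^4 ≈ 43.0
i=5: S_5 = 1.41 * (-2.35)^5 ≈ -101.06
The first 6 terms are: [1.41, -3.31, 7.79, -18.3, 43.0, -101.06]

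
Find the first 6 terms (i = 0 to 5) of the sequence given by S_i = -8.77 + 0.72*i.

This is an arithmetic sequence.
i=0: S_0 = -8.77 + 0.72*0 = -8.77
i=1: S_1 = -8.77 + 0.72*1 = -8.05
i=2: S_2 = -8.77 + 0.72*2 = -7.33
i=3: S_3 = -8.77 + 0.72*3 = -6.61
i=4: S_4 = -8.77 + 0.72*4 = -5.89
i=5: S_5 = -8.77 + 0.72*5 = -5.17
The first 6 terms are: [-8.77, -8.05, -7.33, -6.61, -5.89, -5.17]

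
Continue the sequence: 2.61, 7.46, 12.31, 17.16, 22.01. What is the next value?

Differences: 7.46 - 2.61 = 4.85
This is an arithmetic sequence with common difference d = 4.85.
Next term = 22.01 + 4.85 = 26.86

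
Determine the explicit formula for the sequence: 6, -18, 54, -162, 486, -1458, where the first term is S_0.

Check ratios: -18 / 6 = -3.0
Common ratio r = -3.
First term a = 6.
Formula: S_i = 6 * (-3)^i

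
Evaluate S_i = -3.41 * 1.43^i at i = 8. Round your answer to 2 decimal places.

S_8 = -3.41 * 1.43^8 ≈ -3.41 * 17.4859 ≈ -59.63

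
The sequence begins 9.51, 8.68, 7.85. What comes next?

Differences: 8.68 - 9.51 = -0.83
This is an arithmetic sequence with common difference d = -0.83.
Next term = 7.85 + -0.83 = 7.02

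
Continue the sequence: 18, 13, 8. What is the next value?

Differences: 13 - 18 = -5
This is an arithmetic sequence with common difference d = -5.
Next term = 8 + -5 = 3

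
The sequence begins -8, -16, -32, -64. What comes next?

Ratios: -16 / -8 = 2.0
This is a geometric sequence with common ratio r = 2.
Next term = -64 * 2 = -128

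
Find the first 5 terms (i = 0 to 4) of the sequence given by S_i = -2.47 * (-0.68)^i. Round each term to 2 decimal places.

This is a geometric sequence.
i=0: S_0 = -2.47 * (-0.68)^0 = -2.47
i=1: S_1 = -2.47 * (-0.68)^1 ≈ 1.68
i=2: S_2 = -2.47 * (-0.68)^2 ≈ -1.14
i=3: S_3 = -2.47 * (-0.68)^3 ≈ 0.78
i=4: S_4 = -2.47 * (-0.68)^4 ≈ -0.53
The first 5 terms are: [-2.47, 1.68, -1.14, 0.78, -0.53]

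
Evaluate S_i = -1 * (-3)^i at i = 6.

S_6 = -1 * (-3)^6 = -1 * 729 = -729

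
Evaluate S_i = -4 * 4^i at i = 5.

S_5 = -4 * 4^5 = -4 * 1024 = -4096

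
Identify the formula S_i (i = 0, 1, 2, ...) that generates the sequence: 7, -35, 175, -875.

Check ratios: -35 / 7 = -5.0
Common ratio r = -5.
First term a = 7.
Formula: S_i = 7 * (-5)^i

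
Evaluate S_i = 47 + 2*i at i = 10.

S_10 = 47 + 2*10 = 47 + 20 = 67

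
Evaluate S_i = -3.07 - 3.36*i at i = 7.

S_7 = -3.07 + -3.36*7 = -3.07 + -23.52 = -26.59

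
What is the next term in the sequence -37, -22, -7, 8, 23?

Differences: -22 - -37 = 15
This is an arithmetic sequence with common difference d = 15.
Next term = 23 + 15 = 38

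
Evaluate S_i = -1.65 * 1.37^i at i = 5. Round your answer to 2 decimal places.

S_5 = -1.65 * 1.37^5 ≈ -1.65 * 4.8262 ≈ -7.96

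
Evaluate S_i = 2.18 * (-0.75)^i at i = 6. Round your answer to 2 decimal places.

S_6 = 2.18 * (-0.75)^6 ≈ 2.18 * 0.178 ≈ 0.39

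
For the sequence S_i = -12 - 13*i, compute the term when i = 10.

S_10 = -12 + -13*10 = -12 + -130 = -142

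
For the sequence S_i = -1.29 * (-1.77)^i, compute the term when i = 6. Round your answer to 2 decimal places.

S_6 = -1.29 * (-1.77)^6 ≈ -1.29 * 30.7496 ≈ -39.67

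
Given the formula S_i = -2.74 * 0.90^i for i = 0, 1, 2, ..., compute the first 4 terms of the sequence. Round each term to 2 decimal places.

This is a geometric sequence.
i=0: S_0 = -2.74 * 0.9^0 = -2.74
i=1: S_1 = -2.74 * 0.9^1 ≈ -2.47
i=2: S_2 = -2.74 * 0.9^2 ≈ -2.22
i=3: S_3 = -2.74 * 0.9^3 ≈ -2.0
The first 4 terms are: [-2.74, -2.47, -2.22, -2.0]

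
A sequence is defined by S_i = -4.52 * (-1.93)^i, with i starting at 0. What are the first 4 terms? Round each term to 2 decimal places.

This is a geometric sequence.
i=0: S_0 = -4.52 * (-1.93)^0 = -4.52
i=1: S_1 = -4.52 * (-1.93)^1 ≈ 8.72
i=2: S_2 = -4.52 * (-1.93)^2 ≈ -16.84
i=3: S_3 = -4.52 * (-1.93)^3 ≈ 32.49
The first 4 terms are: [-4.52, 8.72, -16.84, 32.49]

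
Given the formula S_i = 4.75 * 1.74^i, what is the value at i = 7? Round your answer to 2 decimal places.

S_7 = 4.75 * 1.74^7 ≈ 4.75 * 48.2886 ≈ 229.37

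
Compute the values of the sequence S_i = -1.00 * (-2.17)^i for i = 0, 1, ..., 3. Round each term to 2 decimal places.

This is a geometric sequence.
i=0: S_0 = -1.0 * (-2.17)^0 = -1.0
i=1: S_1 = -1.0 * (-2.17)^1 = 2.17
i=2: S_2 = -1.0 * (-2.17)^2 ≈ -4.71
i=3: S_3 = -1.0 * (-2.17)^3 ≈ 10.22
The first 4 terms are: [-1.0, 2.17, -4.71, 10.22]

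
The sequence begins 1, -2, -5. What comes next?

Differences: -2 - 1 = -3
This is an arithmetic sequence with common difference d = -3.
Next term = -5 + -3 = -8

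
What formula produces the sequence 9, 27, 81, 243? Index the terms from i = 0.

Check ratios: 27 / 9 = 3.0
Common ratio r = 3.
First term a = 9.
Formula: S_i = 9 * 3^i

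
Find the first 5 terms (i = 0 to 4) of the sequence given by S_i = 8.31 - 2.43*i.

This is an arithmetic sequence.
i=0: S_0 = 8.31 + -2.43*0 = 8.31
i=1: S_1 = 8.31 + -2.43*1 = 5.88
i=2: S_2 = 8.31 + -2.43*2 = 3.45
i=3: S_3 = 8.31 + -2.43*3 = 1.02
i=4: S_4 = 8.31 + -2.43*4 = -1.41
The first 5 terms are: [8.31, 5.88, 3.45, 1.02, -1.41]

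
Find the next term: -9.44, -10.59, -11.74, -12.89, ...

Differences: -10.59 - -9.44 = -1.15
This is an arithmetic sequence with common difference d = -1.15.
Next term = -12.89 + -1.15 = -14.04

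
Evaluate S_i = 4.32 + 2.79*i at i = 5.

S_5 = 4.32 + 2.79*5 = 4.32 + 13.95 = 18.27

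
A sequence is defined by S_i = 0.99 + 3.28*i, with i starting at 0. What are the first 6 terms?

This is an arithmetic sequence.
i=0: S_0 = 0.99 + 3.28*0 = 0.99
i=1: S_1 = 0.99 + 3.28*1 = 4.27
i=2: S_2 = 0.99 + 3.28*2 = 7.55
i=3: S_3 = 0.99 + 3.28*3 = 10.83
i=4: S_4 = 0.99 + 3.28*4 = 14.11
i=5: S_5 = 0.99 + 3.28*5 = 17.39
The first 6 terms are: [0.99, 4.27, 7.55, 10.83, 14.11, 17.39]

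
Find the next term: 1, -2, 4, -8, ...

Ratios: -2 / 1 = -2.0
This is a geometric sequence with common ratio r = -2.
Next term = -8 * -2 = 16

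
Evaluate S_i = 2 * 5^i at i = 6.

S_6 = 2 * 5^6 = 2 * 15625 = 31250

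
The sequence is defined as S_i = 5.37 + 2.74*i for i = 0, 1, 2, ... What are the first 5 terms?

This is an arithmetic sequence.
i=0: S_0 = 5.37 + 2.74*0 = 5.37
i=1: S_1 = 5.37 + 2.74*1 = 8.11
i=2: S_2 = 5.37 + 2.74*2 = 10.85
i=3: S_3 = 5.37 + 2.74*3 = 13.59
i=4: S_4 = 5.37 + 2.74*4 = 16.33
The first 5 terms are: [5.37, 8.11, 10.85, 13.59, 16.33]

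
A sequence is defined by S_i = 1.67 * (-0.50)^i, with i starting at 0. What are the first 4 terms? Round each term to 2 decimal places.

This is a geometric sequence.
i=0: S_0 = 1.67 * (-0.5)^0 = 1.67
i=1: S_1 = 1.67 * (-0.5)^1 ≈ -0.84
i=2: S_2 = 1.67 * (-0.5)^2 ≈ 0.42
i=3: S_3 = 1.67 * (-0.5)^3 ≈ -0.21
The first 4 terms are: [1.67, -0.84, 0.42, -0.21]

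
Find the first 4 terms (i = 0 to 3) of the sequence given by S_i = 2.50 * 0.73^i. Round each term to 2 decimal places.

This is a geometric sequence.
i=0: S_0 = 2.5 * 0.73^0 = 2.5
i=1: S_1 = 2.5 * 0.73^1 ≈ 1.83
i=2: S_2 = 2.5 * 0.73^2 ≈ 1.33
i=3: S_3 = 2.5 * 0.73^3 ≈ 0.97
The first 4 terms are: [2.5, 1.83, 1.33, 0.97]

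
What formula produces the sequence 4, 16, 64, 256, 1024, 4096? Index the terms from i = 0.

Check ratios: 16 / 4 = 4.0
Common ratio r = 4.
First term a = 4.
Formula: S_i = 4 * 4^i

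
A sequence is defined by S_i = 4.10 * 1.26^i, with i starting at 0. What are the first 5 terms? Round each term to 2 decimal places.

This is a geometric sequence.
i=0: S_0 = 4.1 * 1.26^0 = 4.1
i=1: S_1 = 4.1 * 1.26^1 ≈ 5.17
i=2: S_2 = 4.1 * 1.26^2 ≈ 6.51
i=3: S_3 = 4.1 * 1.26^3 ≈ 8.2
i=4: S_4 = 4.1 * 1.26^4 ≈ 10.33
The first 5 terms are: [4.1, 5.17, 6.51, 8.2, 10.33]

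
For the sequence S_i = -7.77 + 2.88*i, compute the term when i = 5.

S_5 = -7.77 + 2.88*5 = -7.77 + 14.4 = 6.63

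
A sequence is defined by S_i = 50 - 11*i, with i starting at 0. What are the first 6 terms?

This is an arithmetic sequence.
i=0: S_0 = 50 + -11*0 = 50
i=1: S_1 = 50 + -11*1 = 39
i=2: S_2 = 50 + -11*2 = 28
i=3: S_3 = 50 + -11*3 = 17
i=4: S_4 = 50 + -11*4 = 6
i=5: S_5 = 50 + -11*5 = -5
The first 6 terms are: [50, 39, 28, 17, 6, -5]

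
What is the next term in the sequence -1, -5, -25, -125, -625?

Ratios: -5 / -1 = 5.0
This is a geometric sequence with common ratio r = 5.
Next term = -625 * 5 = -3125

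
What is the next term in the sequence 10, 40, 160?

Ratios: 40 / 10 = 4.0
This is a geometric sequence with common ratio r = 4.
Next term = 160 * 4 = 640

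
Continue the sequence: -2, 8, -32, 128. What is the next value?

Ratios: 8 / -2 = -4.0
This is a geometric sequence with common ratio r = -4.
Next term = 128 * -4 = -512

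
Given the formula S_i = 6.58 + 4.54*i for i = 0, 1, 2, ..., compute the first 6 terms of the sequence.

This is an arithmetic sequence.
i=0: S_0 = 6.58 + 4.54*0 = 6.58
i=1: S_1 = 6.58 + 4.54*1 = 11.12
i=2: S_2 = 6.58 + 4.54*2 = 15.66
i=3: S_3 = 6.58 + 4.54*3 = 20.2
i=4: S_4 = 6.58 + 4.54*4 = 24.74
i=5: S_5 = 6.58 + 4.54*5 = 29.28
The first 6 terms are: [6.58, 11.12, 15.66, 20.2, 24.74, 29.28]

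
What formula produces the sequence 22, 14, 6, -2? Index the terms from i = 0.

Check differences: 14 - 22 = -8
6 - 14 = -8
Common difference d = -8.
First term a = 22.
Formula: S_i = 22 - 8*i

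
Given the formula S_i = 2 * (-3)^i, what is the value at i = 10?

S_10 = 2 * (-3)^10 = 2 * 59049 = 118098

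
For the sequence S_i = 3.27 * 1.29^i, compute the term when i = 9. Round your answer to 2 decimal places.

S_9 = 3.27 * 1.29^9 ≈ 3.27 * 9.8925 ≈ 32.35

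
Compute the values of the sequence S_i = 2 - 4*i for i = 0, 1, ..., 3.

This is an arithmetic sequence.
i=0: S_0 = 2 + -4*0 = 2
i=1: S_1 = 2 + -4*1 = -2
i=2: S_2 = 2 + -4*2 = -6
i=3: S_3 = 2 + -4*3 = -10
The first 4 terms are: [2, -2, -6, -10]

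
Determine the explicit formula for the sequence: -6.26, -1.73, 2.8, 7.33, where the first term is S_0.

Check differences: -1.73 - -6.26 = 4.53
2.8 - -1.73 = 4.53
Common difference d = 4.53.
First term a = -6.26.
Formula: S_i = -6.26 + 4.53*i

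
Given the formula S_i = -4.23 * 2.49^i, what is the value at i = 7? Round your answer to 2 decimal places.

S_7 = -4.23 * 2.49^7 ≈ -4.23 * 593.4654 ≈ -2510.36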